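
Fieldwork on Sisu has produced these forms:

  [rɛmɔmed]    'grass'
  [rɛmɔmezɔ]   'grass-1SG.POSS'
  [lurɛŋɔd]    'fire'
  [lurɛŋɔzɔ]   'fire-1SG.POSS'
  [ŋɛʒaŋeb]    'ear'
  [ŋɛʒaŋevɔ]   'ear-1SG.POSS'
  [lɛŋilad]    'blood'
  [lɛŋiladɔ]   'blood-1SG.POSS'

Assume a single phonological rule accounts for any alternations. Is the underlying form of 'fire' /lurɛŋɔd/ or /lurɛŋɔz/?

The stem for 'fire' ends in [d] in [lurɛŋɔd] but [z] in [lurɛŋɔzɔ].
The stem 'blood' ([lɛŋilad], [lɛŋiladɔ]) shows [d] unchanged in both environments, so [d] cannot be basic with [z] derived before the 1SG.POSS suffix.
The underlying segment must be /z/; voiced fricatives become stops word-finally, yielding [d] there.

/lurɛŋɔz/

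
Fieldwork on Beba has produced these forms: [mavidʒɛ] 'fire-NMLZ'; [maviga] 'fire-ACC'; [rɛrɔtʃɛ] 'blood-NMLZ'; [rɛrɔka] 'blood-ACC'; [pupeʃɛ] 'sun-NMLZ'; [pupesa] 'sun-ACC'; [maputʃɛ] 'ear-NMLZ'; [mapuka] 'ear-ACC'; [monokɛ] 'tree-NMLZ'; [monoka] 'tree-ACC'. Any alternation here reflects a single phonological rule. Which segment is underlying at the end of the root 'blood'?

/tʃ/

The stem for 'blood' ends in [tʃ] in [rɛrɔtʃɛ] but [k] in [rɛrɔka].
If /k/ were underlying and a rule turned it into [tʃ] before the NMLZ suffix, 'tree' would also alternate; but it has [k] in both [monokɛ] and [monoka].
So /tʃ/ is underlying, and a rule of depalatalization — palato-alveolar /tʃ/, /dʒ/ and /ʃ/ become [k], [g] and [s] when no front vowel follows — gives [k].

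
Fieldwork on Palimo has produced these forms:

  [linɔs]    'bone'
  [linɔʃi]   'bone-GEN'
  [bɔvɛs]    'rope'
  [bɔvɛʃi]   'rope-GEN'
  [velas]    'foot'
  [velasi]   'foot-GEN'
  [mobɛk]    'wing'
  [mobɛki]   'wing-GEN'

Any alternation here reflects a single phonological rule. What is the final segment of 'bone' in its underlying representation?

The root 'bone' surfaces as [linɔs] and [linɔʃi], with a stem-final [s] ~ [ʃ] alternation.
Compare 'foot', with invariant [s] in [velas] and [velasi]: an analysis with underlying /s/ and a rule producing [ʃ] before the GEN suffix would wrongly predict alternation here too.
So /ʃ/ is underlying, and a rule of depalatalization — palato-alveolar /ʃ/ becomes [s] when no front vowel follows — gives [s].

/ʃ/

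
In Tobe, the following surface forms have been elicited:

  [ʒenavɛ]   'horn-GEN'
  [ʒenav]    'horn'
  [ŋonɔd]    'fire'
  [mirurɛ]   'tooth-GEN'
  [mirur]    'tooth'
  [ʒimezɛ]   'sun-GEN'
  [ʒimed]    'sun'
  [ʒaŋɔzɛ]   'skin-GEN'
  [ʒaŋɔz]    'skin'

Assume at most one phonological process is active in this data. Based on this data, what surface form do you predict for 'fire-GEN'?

In [ʒimezɛ] and [ʒimed] the final segment of 'sun' alternates: [z] ~ [d].
If /z/ were underlying and a rule turned it into [d] in isolation, 'skin' would also alternate; but it has [z] in both [ʒaŋɔzɛ] and [ʒaŋɔz].
The underlying segment must be /d/; voiced stops become fricatives between vowels, yielding [z] there.
From [ŋonɔd] the stem 'fire' is /ŋonɔd/; between vowels this yields [ŋonɔzɛ].

[ŋonɔzɛ]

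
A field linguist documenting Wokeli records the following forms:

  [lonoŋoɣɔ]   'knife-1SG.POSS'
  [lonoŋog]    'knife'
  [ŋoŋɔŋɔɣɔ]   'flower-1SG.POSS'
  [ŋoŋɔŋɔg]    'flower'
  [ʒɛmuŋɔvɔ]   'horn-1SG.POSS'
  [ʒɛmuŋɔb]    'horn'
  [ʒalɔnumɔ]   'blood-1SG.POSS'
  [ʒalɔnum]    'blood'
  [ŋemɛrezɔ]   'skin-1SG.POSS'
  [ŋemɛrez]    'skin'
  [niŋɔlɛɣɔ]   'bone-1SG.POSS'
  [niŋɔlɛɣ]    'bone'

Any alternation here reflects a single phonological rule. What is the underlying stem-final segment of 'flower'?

/g/

The stem for 'flower' ends in [ɣ] in [ŋoŋɔŋɔɣɔ] but [g] in [ŋoŋɔŋɔg].
But 'bone' keeps [ɣ] in both environments ([niŋɔlɛɣɔ], [niŋɔlɛɣ]), so there is no rule changing /ɣ/ to [g] in isolation.
So /g/ is underlying, and a rule of intervocalic spirantization — voiced stops become fricatives between vowels — gives [ɣ].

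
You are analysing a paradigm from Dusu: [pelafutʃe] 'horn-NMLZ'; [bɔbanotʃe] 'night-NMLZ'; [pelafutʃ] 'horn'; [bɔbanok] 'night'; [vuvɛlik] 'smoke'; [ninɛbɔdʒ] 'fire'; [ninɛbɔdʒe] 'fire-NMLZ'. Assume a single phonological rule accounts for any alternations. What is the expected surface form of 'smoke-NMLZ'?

[vuvɛlitʃe]

'night' shows [k] ~ [tʃ] at the end of the stem ([bɔbanok] vs [bɔbanotʃe]).
Compare 'horn', with invariant [tʃ] in [pelafutʃ] and [pelafutʃe]: an analysis with underlying /tʃ/ and a rule producing [k] in isolation would wrongly predict alternation here too.
So /k/ is underlying, and a rule of palatalization before a front vowel — /k/ becomes palato-alveolar [tʃ] before a front vowel — gives [tʃ].
The one attested form of 'smoke', [vuvɛlik], shows underlying /vuvɛlik/. Applying the same rule before a front vowel gives [vuvɛlitʃe].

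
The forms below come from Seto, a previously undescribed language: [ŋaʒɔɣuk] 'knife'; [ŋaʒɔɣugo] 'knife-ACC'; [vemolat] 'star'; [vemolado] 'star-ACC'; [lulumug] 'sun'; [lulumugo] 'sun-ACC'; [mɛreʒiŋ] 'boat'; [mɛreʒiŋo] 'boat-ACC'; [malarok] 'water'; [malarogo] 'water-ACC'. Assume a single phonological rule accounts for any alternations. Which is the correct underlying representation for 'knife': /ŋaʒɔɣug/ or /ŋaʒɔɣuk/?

In [ŋaʒɔɣuk] and [ŋaʒɔɣugo] the final segment of 'knife' alternates: [k] ~ [g].
Compare 'sun', with invariant [g] in [lulumug] and [lulumugo]: an analysis with underlying /g/ and a rule producing [k] in isolation would wrongly predict alternation here too.
The underlying segment must be /k/; voiceless stops become voiced between vowels, yielding [g] there.

/ŋaʒɔɣuk/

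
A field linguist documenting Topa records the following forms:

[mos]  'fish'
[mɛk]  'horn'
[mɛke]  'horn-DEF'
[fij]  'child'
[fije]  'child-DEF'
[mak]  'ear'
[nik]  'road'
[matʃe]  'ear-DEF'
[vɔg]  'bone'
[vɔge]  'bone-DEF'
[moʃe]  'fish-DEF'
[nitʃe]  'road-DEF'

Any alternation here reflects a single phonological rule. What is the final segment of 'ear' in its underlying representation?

/tʃ/

In [mak] and [matʃe] the final segment of 'ear' alternates: [k] ~ [tʃ].
Compare 'horn', with invariant [k] in [mɛk] and [mɛke]: an analysis with underlying /k/ and a rule producing [tʃ] before the DEF suffix would wrongly predict alternation here too.
The underlying segment must be /tʃ/; palato-alveolar /tʃ/ and /ʃ/ become [k] and [s] when no front vowel follows, yielding [k] there.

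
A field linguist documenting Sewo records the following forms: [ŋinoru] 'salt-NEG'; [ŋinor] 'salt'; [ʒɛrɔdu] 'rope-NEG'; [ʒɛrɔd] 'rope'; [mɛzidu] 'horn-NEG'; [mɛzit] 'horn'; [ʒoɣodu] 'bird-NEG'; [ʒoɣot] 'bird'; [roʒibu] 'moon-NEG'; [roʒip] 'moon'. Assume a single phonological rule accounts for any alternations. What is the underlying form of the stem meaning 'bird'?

'bird' shows [d] ~ [t] at the end of the stem ([ʒoɣodu] vs [ʒoɣot]).
If /d/ were underlying and a rule turned it into [t] in isolation, 'rope' would also alternate; but it has [d] in both [ʒɛrɔdu] and [ʒɛrɔd].
The underlying segment must be /t/; voiceless stops become voiced between vowels, yielding [d] there.

/ʒoɣot/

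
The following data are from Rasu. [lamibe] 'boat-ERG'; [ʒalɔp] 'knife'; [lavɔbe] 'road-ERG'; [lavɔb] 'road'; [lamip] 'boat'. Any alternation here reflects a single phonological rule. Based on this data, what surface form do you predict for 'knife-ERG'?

[ʒalɔbe]

The root 'boat' surfaces as [lamibe] and [lamip], with a stem-final [b] ~ [p] alternation.
The stem 'road' ([lavɔbe], [lavɔb]) shows [b] unchanged in both environments, so [b] cannot be basic with [p] derived in isolation.
The underlying segment must be /p/; voiceless stops become voiced between vowels, yielding [b] there.
From [ʒalɔp] the stem 'knife' is /ʒalɔp/; between vowels this yields [ʒalɔbe].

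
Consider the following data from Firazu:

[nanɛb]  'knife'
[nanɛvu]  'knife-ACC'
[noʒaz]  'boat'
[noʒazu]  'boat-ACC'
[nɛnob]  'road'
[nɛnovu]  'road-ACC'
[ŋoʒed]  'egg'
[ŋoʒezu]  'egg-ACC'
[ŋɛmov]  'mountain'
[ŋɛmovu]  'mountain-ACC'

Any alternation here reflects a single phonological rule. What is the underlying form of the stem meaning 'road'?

/nɛnob/

In [nɛnob] and [nɛnovu] the final segment of 'road' alternates: [b] ~ [v].
Compare 'mountain', with invariant [v] in [ŋɛmov] and [ŋɛmovu]: an analysis with underlying /v/ and a rule producing [b] in isolation would wrongly predict alternation here too.
Therefore /b/ is basic and [v] is derived by intervocalic spirantization (voiced stops become fricatives between vowels).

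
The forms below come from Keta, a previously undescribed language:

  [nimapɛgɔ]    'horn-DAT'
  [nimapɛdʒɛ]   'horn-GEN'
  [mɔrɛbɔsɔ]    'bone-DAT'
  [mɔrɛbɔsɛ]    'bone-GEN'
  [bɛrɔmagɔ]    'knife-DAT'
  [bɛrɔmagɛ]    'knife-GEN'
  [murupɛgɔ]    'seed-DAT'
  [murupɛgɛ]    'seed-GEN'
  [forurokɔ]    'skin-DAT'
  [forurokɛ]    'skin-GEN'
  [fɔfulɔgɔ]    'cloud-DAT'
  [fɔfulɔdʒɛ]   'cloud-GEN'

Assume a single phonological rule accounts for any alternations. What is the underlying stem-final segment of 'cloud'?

'cloud' shows [g] ~ [dʒ] at the end of the stem ([fɔfulɔgɔ] vs [fɔfulɔdʒɛ]).
Compare 'seed', with invariant [g] in [murupɛgɔ] and [murupɛgɛ]: an analysis with underlying /g/ and a rule producing [dʒ] before the GEN suffix would wrongly predict alternation here too.
So /dʒ/ is underlying, and a rule of depalatalization — palato-alveolar /dʒ/ becomes [g] when no front vowel follows — gives [g].

/dʒ/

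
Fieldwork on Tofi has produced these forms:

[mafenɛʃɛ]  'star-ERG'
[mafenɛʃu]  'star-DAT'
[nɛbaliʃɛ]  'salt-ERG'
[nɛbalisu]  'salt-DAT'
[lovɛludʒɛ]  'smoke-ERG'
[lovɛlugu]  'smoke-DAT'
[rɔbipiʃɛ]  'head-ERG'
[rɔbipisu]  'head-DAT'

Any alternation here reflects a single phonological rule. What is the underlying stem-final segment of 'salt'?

In [nɛbaliʃɛ] and [nɛbalisu] the final segment of 'salt' alternates: [ʃ] ~ [s].
But 'star' keeps [ʃ] in both environments ([mafenɛʃɛ], [mafenɛʃu]), so there is no rule changing /ʃ/ to [s] before the DAT suffix.
Therefore /s/ is basic and [ʃ] is derived by palatalization before a front vowel (/g/ and /s/ become palato-alveolar [dʒ] and [ʃ] before a front vowel).

/s/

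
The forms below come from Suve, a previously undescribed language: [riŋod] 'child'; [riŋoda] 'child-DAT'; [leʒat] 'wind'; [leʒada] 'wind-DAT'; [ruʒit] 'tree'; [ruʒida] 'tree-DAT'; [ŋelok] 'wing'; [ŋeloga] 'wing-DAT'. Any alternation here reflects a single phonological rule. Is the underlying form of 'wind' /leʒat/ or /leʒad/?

/leʒat/

The stem for 'wind' ends in [t] in [leʒat] but [d] in [leʒada].
But 'child' keeps [d] in both environments ([riŋod], [riŋoda]), so there is no rule changing /d/ to [t] in isolation.
The underlying segment must be /t/; voiceless stops become voiced between vowels, yielding [d] there.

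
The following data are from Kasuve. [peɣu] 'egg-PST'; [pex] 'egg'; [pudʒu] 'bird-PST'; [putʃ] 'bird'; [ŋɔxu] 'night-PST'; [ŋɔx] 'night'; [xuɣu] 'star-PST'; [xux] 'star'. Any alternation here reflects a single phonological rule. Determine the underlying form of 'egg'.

/peɣ/

'egg' shows [ɣ] ~ [x] at the end of the stem ([peɣu] vs [pex]).
But 'night' keeps [x] in both environments ([ŋɔxu], [ŋɔx]), so there is no rule changing /x/ to [ɣ] before the PST suffix.
Therefore /ɣ/ is basic and [x] is derived by word-final obstruent devoicing (voiced obstruents become voiceless word-finally).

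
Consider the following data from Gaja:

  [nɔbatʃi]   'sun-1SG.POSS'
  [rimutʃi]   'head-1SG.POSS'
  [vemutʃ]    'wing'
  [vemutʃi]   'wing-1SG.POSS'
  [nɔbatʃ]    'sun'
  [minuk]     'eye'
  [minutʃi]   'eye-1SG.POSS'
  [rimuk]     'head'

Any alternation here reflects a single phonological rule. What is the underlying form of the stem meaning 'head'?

'head' shows [k] ~ [tʃ] at the end of the stem ([rimuk] vs [rimutʃi]).
But 'wing' keeps [tʃ] in both environments ([vemutʃ], [vemutʃi]), so there is no rule changing /tʃ/ to [k] in isolation.
So /k/ is underlying, and a rule of palatalization before a front vowel — /k/ becomes palato-alveolar [tʃ] before a front vowel — gives [tʃ].

/rimuk/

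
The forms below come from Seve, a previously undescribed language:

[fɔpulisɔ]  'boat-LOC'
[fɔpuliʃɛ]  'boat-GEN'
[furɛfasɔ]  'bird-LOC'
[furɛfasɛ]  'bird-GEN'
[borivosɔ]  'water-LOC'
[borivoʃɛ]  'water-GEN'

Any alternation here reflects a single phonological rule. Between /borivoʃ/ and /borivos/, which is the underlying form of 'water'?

In [borivosɔ] and [borivoʃɛ] the final segment of 'water' alternates: [s] ~ [ʃ].
If /s/ were underlying and a rule turned it into [ʃ] before the GEN suffix, 'bird' would also alternate; but it has [s] in both [furɛfasɔ] and [furɛfasɛ].
The alternation reflects depalatalization: palato-alveolar /ʃ/ becomes [s] when no front vowel follows. /ʃ/ is underlying.

/borivoʃ/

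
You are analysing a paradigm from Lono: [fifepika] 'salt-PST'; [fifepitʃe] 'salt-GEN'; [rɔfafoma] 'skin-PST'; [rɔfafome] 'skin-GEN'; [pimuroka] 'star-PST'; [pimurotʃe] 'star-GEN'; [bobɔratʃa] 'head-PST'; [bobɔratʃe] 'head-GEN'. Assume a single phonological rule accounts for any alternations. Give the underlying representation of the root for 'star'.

/pimurok/

The root 'star' surfaces as [pimuroka] and [pimurotʃe], with a stem-final [k] ~ [tʃ] alternation.
The stem 'head' ([bobɔratʃa], [bobɔratʃe]) shows [tʃ] unchanged in both environments, so [tʃ] cannot be basic with [k] derived before the PST suffix.
The alternation reflects palatalization before a front vowel: /k/ becomes palato-alveolar [tʃ] before a front vowel. /k/ is underlying.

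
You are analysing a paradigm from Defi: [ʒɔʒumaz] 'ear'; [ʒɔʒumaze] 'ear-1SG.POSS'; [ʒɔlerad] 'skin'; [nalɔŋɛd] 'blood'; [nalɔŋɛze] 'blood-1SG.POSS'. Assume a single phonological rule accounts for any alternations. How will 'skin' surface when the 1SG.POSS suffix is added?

The stem for 'blood' ends in [d] in [nalɔŋɛd] but [z] in [nalɔŋɛze].
But 'ear' keeps [z] in both environments ([ʒɔʒumaz], [ʒɔʒumaze]), so there is no rule changing /z/ to [d] in isolation.
So /d/ is underlying, and a rule of intervocalic spirantization — voiced stops become fricatives between vowels — gives [z].
From [ʒɔlerad] the stem 'skin' is /ʒɔlerad/; between vowels this yields [ʒɔleraze].

[ʒɔleraze]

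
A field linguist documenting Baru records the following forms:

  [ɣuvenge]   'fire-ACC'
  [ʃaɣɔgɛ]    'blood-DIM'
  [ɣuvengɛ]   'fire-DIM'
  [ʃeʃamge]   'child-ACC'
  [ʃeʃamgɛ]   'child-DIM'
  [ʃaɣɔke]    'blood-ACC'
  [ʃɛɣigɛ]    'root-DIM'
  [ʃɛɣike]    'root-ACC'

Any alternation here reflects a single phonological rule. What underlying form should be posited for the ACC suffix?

The ACC suffix surfaces as [-ge] and [-ke], depending on the final segment of the stem.
The DIM suffix, which begins with [g], is invariant after every stem; so [g] is not altered by any rule here.
The ACC suffix is therefore /-ke/ underlyingly, with post-nasal voicing: voiceless stops become voiced after a nasal.

/-ke/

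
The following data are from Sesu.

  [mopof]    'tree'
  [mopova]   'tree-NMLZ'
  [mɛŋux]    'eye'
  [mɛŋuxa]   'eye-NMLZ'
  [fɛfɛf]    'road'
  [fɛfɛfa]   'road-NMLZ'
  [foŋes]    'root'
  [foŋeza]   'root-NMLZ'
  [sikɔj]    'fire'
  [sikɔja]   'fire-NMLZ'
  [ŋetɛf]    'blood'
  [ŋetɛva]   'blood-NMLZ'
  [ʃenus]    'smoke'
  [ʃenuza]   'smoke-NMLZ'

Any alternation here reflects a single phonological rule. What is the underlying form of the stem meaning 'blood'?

The stem for 'blood' ends in [f] in [ŋetɛf] but [v] in [ŋetɛva].
Compare 'road', with invariant [f] in [fɛfɛf] and [fɛfɛfa]: an analysis with underlying /f/ and a rule producing [v] before the NMLZ suffix would wrongly predict alternation here too.
Therefore /v/ is basic and [f] is derived by word-final obstruent devoicing (voiced obstruents become voiceless word-finally).

/ŋetɛv/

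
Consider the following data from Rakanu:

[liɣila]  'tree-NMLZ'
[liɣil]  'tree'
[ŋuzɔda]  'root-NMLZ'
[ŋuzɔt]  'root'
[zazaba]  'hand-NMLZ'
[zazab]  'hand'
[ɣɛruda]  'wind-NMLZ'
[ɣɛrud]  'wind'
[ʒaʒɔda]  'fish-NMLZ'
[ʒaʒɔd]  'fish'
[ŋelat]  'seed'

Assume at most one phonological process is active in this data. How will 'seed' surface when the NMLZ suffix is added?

'root' shows [d] ~ [t] at the end of the stem ([ŋuzɔda] vs [ŋuzɔt]).
If /d/ were underlying and a rule turned it into [t] in isolation, 'wind' would also alternate; but it has [d] in both [ɣɛruda] and [ɣɛrud].
Therefore /t/ is basic and [d] is derived by intervocalic voicing (voiceless stops become voiced between vowels).
From [ŋelat] the stem 'seed' is /ŋelat/; between vowels this yields [ŋelada].

[ŋelada]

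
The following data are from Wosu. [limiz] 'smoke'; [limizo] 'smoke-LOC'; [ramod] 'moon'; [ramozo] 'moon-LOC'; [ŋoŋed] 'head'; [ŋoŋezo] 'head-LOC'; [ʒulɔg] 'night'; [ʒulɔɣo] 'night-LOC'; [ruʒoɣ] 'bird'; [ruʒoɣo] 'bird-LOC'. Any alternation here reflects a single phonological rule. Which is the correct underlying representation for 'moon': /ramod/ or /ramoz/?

/ramod/

The root 'moon' surfaces as [ramod] and [ramozo], with a stem-final [d] ~ [z] alternation.
But 'smoke' keeps [z] in both environments ([limiz], [limizo]), so there is no rule changing /z/ to [d] in isolation.
The underlying segment must be /d/; voiced stops become fricatives between vowels, yielding [z] there.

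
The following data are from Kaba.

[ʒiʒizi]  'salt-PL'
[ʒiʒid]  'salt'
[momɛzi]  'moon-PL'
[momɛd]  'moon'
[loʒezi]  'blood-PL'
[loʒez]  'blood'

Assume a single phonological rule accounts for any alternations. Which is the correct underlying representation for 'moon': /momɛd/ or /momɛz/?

In [momɛzi] and [momɛd] the final segment of 'moon' alternates: [z] ~ [d].
But 'blood' keeps [z] in both environments ([loʒezi], [loʒez]), so there is no rule changing /z/ to [d] in isolation.
So /d/ is underlying, and a rule of intervocalic spirantization — voiced stops become fricatives between vowels — gives [z].

/momɛd/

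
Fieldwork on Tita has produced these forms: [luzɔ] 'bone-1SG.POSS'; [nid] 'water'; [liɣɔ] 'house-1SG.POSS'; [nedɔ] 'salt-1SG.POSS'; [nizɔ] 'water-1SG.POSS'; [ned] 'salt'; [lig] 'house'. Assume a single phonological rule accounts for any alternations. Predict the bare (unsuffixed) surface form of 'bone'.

'water' shows [z] ~ [d] at the end of the stem ([nizɔ] vs [nid]).
But 'salt' keeps [d] in both environments ([nedɔ], [ned]), so there is no rule changing /d/ to [z] before the 1SG.POSS suffix.
Therefore /z/ is basic and [d] is derived by word-final hardening (voiced fricatives become stops word-finally).
From [luzɔ] the stem 'bone' is /luz/; word-finally this yields [lud].

[lud]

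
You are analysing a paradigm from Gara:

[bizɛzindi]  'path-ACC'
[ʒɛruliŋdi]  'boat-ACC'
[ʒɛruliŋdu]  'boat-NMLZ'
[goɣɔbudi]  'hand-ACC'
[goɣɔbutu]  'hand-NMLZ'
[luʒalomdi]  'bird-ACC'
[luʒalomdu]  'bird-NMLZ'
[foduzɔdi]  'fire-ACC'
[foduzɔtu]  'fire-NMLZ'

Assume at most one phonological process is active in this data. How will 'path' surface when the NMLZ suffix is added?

[bizɛzindu]

The NMLZ morpheme has two allomorphs, [-du] and [-tu].
The ACC suffix, which begins with [d], is invariant after every stem; so [d] is not altered by any rule here.
The NMLZ suffix is therefore /-tu/ underlyingly, with post-nasal voicing: voiceless stops become voiced after a nasal.
After 'path', which ends in a nasal, the suffix surfaces as [-du], giving [bizɛzindu].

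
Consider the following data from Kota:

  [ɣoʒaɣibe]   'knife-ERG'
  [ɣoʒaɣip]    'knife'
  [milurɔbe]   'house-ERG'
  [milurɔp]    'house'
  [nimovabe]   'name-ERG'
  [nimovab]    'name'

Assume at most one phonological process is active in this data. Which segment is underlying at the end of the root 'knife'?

The stem for 'knife' ends in [b] in [ɣoʒaɣibe] but [p] in [ɣoʒaɣip].
But 'name' keeps [b] in both environments ([nimovabe], [nimovab]), so there is no rule changing /b/ to [p] in isolation.
Therefore /p/ is basic and [b] is derived by intervocalic voicing (voiceless stops become voiced between vowels).

/p/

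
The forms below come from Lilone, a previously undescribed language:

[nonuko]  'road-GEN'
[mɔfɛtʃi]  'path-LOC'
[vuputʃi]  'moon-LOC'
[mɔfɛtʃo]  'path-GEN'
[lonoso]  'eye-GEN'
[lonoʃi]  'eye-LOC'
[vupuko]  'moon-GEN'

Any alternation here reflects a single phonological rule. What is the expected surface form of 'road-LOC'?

'moon' shows [k] ~ [tʃ] at the end of the stem ([vupuko] vs [vuputʃi]).
Compare 'path', with invariant [tʃ] in [mɔfɛtʃo] and [mɔfɛtʃi]: an analysis with underlying /tʃ/ and a rule producing [k] before the GEN suffix would wrongly predict alternation here too.
The alternation reflects palatalization before a front vowel: /k/ and /s/ become palato-alveolar [tʃ] and [ʃ] before a front vowel. /k/ is underlying.
From [nonuko] the stem 'road' is /nonuk/; before a front vowel this yields [nonutʃi].

[nonutʃi]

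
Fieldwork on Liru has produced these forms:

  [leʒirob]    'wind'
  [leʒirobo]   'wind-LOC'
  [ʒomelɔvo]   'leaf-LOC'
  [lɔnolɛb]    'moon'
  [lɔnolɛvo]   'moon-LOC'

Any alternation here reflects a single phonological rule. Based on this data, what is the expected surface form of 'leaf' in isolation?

[ʒomelɔb]

The stem for 'moon' ends in [b] in [lɔnolɛb] but [v] in [lɔnolɛvo].
But 'wind' keeps [b] in both environments ([leʒirob], [leʒirobo]), so there is no rule changing /b/ to [v] before the LOC suffix.
So /v/ is underlying, and a rule of word-final hardening — voiced fricatives become stops word-finally — gives [b].
From [ʒomelɔvo] the stem 'leaf' is /ʒomelɔv/; word-finally this yields [ʒomelɔb].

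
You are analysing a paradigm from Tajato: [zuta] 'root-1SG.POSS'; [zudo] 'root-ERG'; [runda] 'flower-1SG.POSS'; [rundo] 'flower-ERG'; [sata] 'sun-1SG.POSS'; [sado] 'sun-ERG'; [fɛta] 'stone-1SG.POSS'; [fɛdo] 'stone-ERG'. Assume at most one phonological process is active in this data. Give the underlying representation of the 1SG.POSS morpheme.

The 1SG.POSS morpheme has two allomorphs, [-da] and [-ta].
The ERG suffix, which begins with [d], is invariant after every stem; so [d] is not altered by any rule here.
The 1SG.POSS suffix is therefore /-ta/ underlyingly, with post-nasal voicing: voiceless stops become voiced after a nasal.

/-ta/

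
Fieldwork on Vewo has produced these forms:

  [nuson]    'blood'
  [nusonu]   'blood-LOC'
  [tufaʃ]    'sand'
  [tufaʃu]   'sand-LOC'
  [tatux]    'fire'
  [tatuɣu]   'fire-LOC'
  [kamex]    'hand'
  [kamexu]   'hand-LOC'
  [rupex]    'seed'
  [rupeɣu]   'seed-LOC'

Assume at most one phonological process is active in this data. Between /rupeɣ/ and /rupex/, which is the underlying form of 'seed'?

/rupeɣ/

The stem for 'seed' ends in [x] in [rupex] but [ɣ] in [rupeɣu].
If /x/ were underlying and a rule turned it into [ɣ] before the LOC suffix, 'hand' would also alternate; but it has [x] in both [kamex] and [kamexu].
Therefore /ɣ/ is basic and [x] is derived by word-final obstruent devoicing (voiced obstruents become voiceless word-finally).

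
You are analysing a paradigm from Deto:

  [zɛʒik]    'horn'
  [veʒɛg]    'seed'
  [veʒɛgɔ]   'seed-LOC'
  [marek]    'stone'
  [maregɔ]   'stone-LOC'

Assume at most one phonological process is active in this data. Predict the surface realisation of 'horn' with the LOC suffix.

[zɛʒigɔ]

In [marek] and [maregɔ] the final segment of 'stone' alternates: [k] ~ [g].
Compare 'seed', with invariant [g] in [veʒɛg] and [veʒɛgɔ]: an analysis with underlying /g/ and a rule producing [k] in isolation would wrongly predict alternation here too.
The underlying segment must be /k/; voiceless stops become voiced between vowels, yielding [g] there.
From [zɛʒik] the stem 'horn' is /zɛʒik/; between vowels this yields [zɛʒigɔ].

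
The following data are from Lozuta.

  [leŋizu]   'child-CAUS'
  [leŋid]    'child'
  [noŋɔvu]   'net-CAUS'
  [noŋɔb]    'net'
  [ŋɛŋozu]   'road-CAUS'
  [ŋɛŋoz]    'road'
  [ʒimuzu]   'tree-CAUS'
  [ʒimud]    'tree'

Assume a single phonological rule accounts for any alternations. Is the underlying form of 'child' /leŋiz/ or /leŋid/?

/leŋid/

'child' shows [z] ~ [d] at the end of the stem ([leŋizu] vs [leŋid]).
Compare 'road', with invariant [z] in [ŋɛŋozu] and [ŋɛŋoz]: an analysis with underlying /z/ and a rule producing [d] in isolation would wrongly predict alternation here too.
The underlying segment must be /d/; voiced stops become fricatives between vowels, yielding [z] there.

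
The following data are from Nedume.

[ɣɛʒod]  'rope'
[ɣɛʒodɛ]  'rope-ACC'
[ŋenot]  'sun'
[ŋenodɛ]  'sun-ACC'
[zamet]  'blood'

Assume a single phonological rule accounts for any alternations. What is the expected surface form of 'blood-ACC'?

The root 'sun' surfaces as [ŋenot] and [ŋenodɛ], with a stem-final [t] ~ [d] alternation.
Compare 'rope', with invariant [d] in [ɣɛʒod] and [ɣɛʒodɛ]: an analysis with underlying /d/ and a rule producing [t] in isolation would wrongly predict alternation here too.
So /t/ is underlying, and a rule of intervocalic voicing — voiceless stops become voiced between vowels — gives [d].
The one attested form of 'blood', [zamet], shows underlying /zamet/. Applying the same rule between vowels gives [zamedɛ].

[zamedɛ]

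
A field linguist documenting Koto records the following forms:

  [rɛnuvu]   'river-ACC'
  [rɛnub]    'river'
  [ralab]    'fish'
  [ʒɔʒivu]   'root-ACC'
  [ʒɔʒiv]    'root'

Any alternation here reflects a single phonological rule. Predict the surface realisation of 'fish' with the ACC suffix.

In [rɛnuvu] and [rɛnub] the final segment of 'river' alternates: [v] ~ [b].
Compare 'root', with invariant [v] in [ʒɔʒivu] and [ʒɔʒiv]: an analysis with underlying /v/ and a rule producing [b] in isolation would wrongly predict alternation here too.
The alternation reflects intervocalic spirantization: voiced stops become fricatives between vowels. /b/ is underlying.
The one attested form of 'fish', [ralab], shows underlying /ralab/. Applying the same rule between vowels gives [ralavu].

[ralavu]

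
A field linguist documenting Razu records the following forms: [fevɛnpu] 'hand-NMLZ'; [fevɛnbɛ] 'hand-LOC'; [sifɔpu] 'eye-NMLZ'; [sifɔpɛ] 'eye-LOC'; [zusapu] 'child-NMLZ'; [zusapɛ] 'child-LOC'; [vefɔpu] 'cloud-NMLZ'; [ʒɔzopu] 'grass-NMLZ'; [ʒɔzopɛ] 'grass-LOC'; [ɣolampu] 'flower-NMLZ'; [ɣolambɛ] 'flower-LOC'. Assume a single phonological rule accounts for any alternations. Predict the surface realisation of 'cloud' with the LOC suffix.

[vefɔpɛ]

The LOC morpheme has two allomorphs, [-bɛ] and [-pɛ].
By contrast the NMLZ suffix keeps its initial [p] throughout — that segment must be underlying.
So the underlying form is /-bɛ/, and voiced stops become voiceless after a vowel.
After 'cloud', which ends in a vowel, the suffix surfaces as [-pɛ], giving [vefɔpɛ].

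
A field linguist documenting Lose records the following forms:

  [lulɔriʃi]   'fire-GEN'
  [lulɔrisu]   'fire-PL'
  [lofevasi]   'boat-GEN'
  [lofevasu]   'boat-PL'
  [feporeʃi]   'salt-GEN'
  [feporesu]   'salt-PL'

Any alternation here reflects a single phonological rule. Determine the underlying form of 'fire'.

The root 'fire' surfaces as [lulɔriʃi] and [lulɔrisu], with a stem-final [ʃ] ~ [s] alternation.
Compare 'boat', with invariant [s] in [lofevasi] and [lofevasu]: an analysis with underlying /s/ and a rule producing [ʃ] before the GEN suffix would wrongly predict alternation here too.
Therefore /ʃ/ is basic and [s] is derived by depalatalization (palato-alveolar /ʃ/ becomes [s] when no front vowel follows).
So 'fire' = /lulɔriʃ/.

/lulɔriʃ/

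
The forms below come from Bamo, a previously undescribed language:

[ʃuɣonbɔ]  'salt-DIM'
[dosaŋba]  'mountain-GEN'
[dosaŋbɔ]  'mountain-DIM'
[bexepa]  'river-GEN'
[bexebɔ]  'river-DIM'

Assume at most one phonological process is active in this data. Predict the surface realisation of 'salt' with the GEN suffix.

The GEN suffix surfaces as [-ba] and [-pa], depending on the final segment of the stem.
The DIM suffix, which begins with [b], is invariant after every stem; so [b] is not altered by any rule here.
The GEN suffix is therefore /-pa/ underlyingly, with post-nasal voicing: voiceless stops become voiced after a nasal.
After 'salt', which ends in a nasal, the suffix surfaces as [-ba], giving [ʃuɣonba].

[ʃuɣonba]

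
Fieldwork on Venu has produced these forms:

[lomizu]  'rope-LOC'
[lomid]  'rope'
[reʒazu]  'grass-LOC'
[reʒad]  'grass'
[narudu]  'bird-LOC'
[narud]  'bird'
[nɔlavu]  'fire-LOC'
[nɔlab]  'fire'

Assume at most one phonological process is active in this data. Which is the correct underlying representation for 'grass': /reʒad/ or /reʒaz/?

/reʒaz/

The root 'grass' surfaces as [reʒazu] and [reʒad], with a stem-final [z] ~ [d] alternation.
The stem 'bird' ([narudu], [narud]) shows [d] unchanged in both environments, so [d] cannot be basic with [z] derived before the LOC suffix.
The alternation reflects word-final hardening: voiced fricatives become stops word-finally. /z/ is underlying.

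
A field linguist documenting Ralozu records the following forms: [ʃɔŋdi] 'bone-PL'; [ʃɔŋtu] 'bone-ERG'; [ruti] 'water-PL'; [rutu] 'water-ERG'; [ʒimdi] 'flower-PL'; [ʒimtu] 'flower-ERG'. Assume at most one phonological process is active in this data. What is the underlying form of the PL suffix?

/-di/

The PL suffix surfaces as [-di] and [-ti], depending on the final segment of the stem.
The ERG suffix, which begins with [t], is invariant after every stem; so [t] is not altered by any rule here.
So the underlying form is /-di/, and voiced stops become voiceless after a vowel.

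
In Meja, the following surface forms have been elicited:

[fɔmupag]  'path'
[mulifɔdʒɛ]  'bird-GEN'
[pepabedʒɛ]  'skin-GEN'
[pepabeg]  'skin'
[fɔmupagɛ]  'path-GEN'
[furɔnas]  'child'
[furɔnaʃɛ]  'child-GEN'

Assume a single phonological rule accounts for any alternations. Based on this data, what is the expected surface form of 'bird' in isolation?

'skin' shows [dʒ] ~ [g] at the end of the stem ([pepabedʒɛ] vs [pepabeg]).
Compare 'path', with invariant [g] in [fɔmupagɛ] and [fɔmupag]: an analysis with underlying /g/ and a rule producing [dʒ] before the GEN suffix would wrongly predict alternation here too.
The underlying segment must be /dʒ/; palato-alveolar /dʒ/ and /ʃ/ become [g] and [s] when no front vowel follows, yielding [g] there.
The one attested form of 'bird', [mulifɔdʒɛ], shows underlying /mulifɔdʒ/. Applying the same rule when no front vowel follows gives [mulifɔg].

[mulifɔg]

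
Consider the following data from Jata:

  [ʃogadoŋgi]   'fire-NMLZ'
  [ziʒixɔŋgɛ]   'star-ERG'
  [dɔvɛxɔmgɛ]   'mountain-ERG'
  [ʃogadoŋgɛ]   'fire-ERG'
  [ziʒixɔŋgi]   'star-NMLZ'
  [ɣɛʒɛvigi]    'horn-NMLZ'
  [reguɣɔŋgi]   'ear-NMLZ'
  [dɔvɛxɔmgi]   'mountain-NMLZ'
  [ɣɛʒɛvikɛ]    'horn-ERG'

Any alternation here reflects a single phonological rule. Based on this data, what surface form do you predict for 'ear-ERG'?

[reguɣɔŋgɛ]

The ERG morpheme has two allomorphs, [-gɛ] and [-kɛ].
The NMLZ suffix, which begins with [g], is invariant after every stem; so [g] is not altered by any rule here.
The ERG suffix is therefore /-kɛ/ underlyingly, with post-nasal voicing: voiceless stops become voiced after a nasal.
After 'ear', which ends in a nasal, the suffix surfaces as [-gɛ], giving [reguɣɔŋgɛ].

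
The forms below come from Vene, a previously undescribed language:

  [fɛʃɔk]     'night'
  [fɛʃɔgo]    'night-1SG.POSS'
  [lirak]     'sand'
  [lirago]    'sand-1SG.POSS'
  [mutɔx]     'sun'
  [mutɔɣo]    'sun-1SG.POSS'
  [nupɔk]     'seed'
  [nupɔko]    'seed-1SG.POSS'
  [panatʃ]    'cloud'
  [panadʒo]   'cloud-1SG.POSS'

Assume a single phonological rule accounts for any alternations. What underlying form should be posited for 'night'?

In [fɛʃɔk] and [fɛʃɔgo] the final segment of 'night' alternates: [k] ~ [g].
If /k/ were underlying and a rule turned it into [g] before the 1SG.POSS suffix, 'seed' would also alternate; but it has [k] in both [nupɔk] and [nupɔko].
So /g/ is underlying, and a rule of word-final obstruent devoicing — voiced obstruents become voiceless word-finally — gives [k].
So 'night' = /fɛʃɔg/.

/fɛʃɔg/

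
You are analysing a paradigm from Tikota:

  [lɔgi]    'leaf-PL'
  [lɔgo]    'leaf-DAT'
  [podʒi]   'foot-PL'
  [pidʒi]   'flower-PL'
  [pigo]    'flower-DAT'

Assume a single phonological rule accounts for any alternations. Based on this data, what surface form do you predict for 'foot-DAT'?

[pogo]

In [pidʒi] and [pigo] the final segment of 'flower' alternates: [dʒ] ~ [g].
If /g/ were underlying and a rule turned it into [dʒ] before the PL suffix, 'leaf' would also alternate; but it has [g] in both [lɔgi] and [lɔgo].
The alternation reflects depalatalization: palato-alveolar /dʒ/ becomes [g] when no front vowel follows. /dʒ/ is underlying.
From [podʒi] the stem 'foot' is /podʒ/; when no front vowel follows this yields [pogo].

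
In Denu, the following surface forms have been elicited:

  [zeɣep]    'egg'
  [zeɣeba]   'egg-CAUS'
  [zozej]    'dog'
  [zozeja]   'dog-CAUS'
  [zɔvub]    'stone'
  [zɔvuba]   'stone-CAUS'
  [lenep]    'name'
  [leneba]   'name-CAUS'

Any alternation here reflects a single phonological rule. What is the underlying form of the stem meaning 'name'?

The stem for 'name' ends in [p] in [lenep] but [b] in [leneba].
The stem 'stone' ([zɔvub], [zɔvuba]) shows [b] unchanged in both environments, so [b] cannot be basic with [p] derived in isolation.
So /p/ is underlying, and a rule of intervocalic voicing — voiceless stops become voiced between vowels — gives [b].

/lenep/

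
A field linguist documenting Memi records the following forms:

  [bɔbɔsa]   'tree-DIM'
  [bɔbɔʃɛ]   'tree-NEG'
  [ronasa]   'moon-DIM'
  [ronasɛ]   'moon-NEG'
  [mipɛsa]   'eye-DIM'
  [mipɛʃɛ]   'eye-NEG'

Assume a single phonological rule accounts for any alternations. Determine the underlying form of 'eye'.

/mipɛʃ/

The stem for 'eye' ends in [s] in [mipɛsa] but [ʃ] in [mipɛʃɛ].
But 'moon' keeps [s] in both environments ([ronasa], [ronasɛ]), so there is no rule changing /s/ to [ʃ] before the NEG suffix.
Therefore /ʃ/ is basic and [s] is derived by depalatalization (palato-alveolar /ʃ/ becomes [s] when no front vowel follows).
So 'eye' = /mipɛʃ/.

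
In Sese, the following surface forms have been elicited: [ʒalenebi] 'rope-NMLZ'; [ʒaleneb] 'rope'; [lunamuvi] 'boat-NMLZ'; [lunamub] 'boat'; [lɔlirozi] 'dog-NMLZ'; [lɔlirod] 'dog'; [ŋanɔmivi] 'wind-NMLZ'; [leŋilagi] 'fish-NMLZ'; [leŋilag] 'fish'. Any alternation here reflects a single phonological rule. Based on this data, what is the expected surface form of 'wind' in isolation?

In [lunamuvi] and [lunamub] the final segment of 'boat' alternates: [v] ~ [b].
But 'rope' keeps [b] in both environments ([ʒalenebi], [ʒaleneb]), so there is no rule changing /b/ to [v] before the NMLZ suffix.
Therefore /v/ is basic and [b] is derived by word-final hardening (voiced fricatives become stops word-finally).
The one attested form of 'wind', [ŋanɔmivi], shows underlying /ŋanɔmiv/. Applying the same rule word-finally gives [ŋanɔmib].

[ŋanɔmib]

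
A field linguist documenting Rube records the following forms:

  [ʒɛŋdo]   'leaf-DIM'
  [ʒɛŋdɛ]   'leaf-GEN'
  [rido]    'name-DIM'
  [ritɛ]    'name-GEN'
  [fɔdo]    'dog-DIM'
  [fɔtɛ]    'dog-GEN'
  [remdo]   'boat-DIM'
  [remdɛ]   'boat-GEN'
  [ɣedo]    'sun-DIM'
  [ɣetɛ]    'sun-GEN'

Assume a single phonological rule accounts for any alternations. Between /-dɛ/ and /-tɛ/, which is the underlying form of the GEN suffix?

/-tɛ/

The GEN suffix surfaces as [-dɛ] and [-tɛ], depending on the final segment of the stem.
The DIM suffix, which begins with [d], is invariant after every stem; so [d] is not altered by any rule here.
So the underlying form is /-tɛ/, and voiceless stops become voiced after a nasal.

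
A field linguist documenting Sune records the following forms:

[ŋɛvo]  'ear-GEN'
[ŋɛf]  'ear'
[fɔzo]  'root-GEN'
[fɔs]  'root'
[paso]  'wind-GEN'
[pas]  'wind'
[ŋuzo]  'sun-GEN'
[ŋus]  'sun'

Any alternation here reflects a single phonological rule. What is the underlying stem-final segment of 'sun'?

The stem for 'sun' ends in [z] in [ŋuzo] but [s] in [ŋus].
But 'wind' keeps [s] in both environments ([paso], [pas]), so there is no rule changing /s/ to [z] before the GEN suffix.
The underlying segment must be /z/; voiced obstruents become voiceless word-finally, yielding [s] there.

/z/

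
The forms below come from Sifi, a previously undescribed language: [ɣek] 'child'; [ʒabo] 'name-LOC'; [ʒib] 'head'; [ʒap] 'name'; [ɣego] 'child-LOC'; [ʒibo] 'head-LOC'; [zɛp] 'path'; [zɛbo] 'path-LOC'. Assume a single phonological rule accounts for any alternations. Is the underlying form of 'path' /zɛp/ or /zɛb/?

/zɛp/

The stem for 'path' ends in [p] in [zɛp] but [b] in [zɛbo].
But 'head' keeps [b] in both environments ([ʒib], [ʒibo]), so there is no rule changing /b/ to [p] in isolation.
The underlying segment must be /p/; voiceless stops become voiced between vowels, yielding [b] there.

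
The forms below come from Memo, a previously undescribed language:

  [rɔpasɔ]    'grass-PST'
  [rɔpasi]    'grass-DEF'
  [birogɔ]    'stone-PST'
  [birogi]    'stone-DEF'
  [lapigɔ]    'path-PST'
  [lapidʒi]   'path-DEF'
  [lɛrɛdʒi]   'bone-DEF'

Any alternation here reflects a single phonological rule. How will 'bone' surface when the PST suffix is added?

The root 'path' surfaces as [lapigɔ] and [lapidʒi], with a stem-final [g] ~ [dʒ] alternation.
But 'stone' keeps [g] in both environments ([birogɔ], [birogi]), so there is no rule changing /g/ to [dʒ] before the DEF suffix.
So /dʒ/ is underlying, and a rule of depalatalization — palato-alveolar /dʒ/ becomes [g] when no front vowel follows — gives [g].
The one attested form of 'bone', [lɛrɛdʒi], shows underlying /lɛrɛdʒ/. Applying the same rule when no front vowel follows gives [lɛrɛgɔ].

[lɛrɛgɔ]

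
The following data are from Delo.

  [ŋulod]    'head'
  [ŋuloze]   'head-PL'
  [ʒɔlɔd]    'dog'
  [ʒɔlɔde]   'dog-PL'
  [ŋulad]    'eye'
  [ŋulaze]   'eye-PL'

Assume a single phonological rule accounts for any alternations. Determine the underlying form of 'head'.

The root 'head' surfaces as [ŋulod] and [ŋuloze], with a stem-final [d] ~ [z] alternation.
The stem 'dog' ([ʒɔlɔd], [ʒɔlɔde]) shows [d] unchanged in both environments, so [d] cannot be basic with [z] derived before the PL suffix.
The underlying segment must be /z/; voiced fricatives become stops word-finally, yielding [d] there.
Hence 'head' is /ŋuloz/ underlyingly.

/ŋuloz/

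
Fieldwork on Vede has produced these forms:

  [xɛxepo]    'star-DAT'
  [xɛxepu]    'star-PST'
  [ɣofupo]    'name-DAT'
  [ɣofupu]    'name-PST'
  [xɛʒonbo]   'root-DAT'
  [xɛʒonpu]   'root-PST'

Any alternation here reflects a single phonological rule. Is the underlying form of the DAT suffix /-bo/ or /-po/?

The DAT suffix surfaces as [-bo] and [-po], depending on the final segment of the stem.
By contrast the PST suffix keeps its initial [p] throughout — that segment must be underlying.
The DAT suffix is therefore /-bo/ underlyingly, with post-vocalic devoicing: voiced stops become voiceless after a vowel.

/-bo/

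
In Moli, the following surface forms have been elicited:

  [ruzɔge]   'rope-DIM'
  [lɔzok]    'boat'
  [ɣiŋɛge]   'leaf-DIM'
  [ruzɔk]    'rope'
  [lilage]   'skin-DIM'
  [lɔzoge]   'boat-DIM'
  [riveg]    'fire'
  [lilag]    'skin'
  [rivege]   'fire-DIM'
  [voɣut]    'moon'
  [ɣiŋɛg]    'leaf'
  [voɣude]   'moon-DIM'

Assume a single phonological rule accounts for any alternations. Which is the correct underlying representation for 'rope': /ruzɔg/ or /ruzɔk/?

The root 'rope' surfaces as [ruzɔk] and [ruzɔge], with a stem-final [k] ~ [g] alternation.
Compare 'skin', with invariant [g] in [lilag] and [lilage]: an analysis with underlying /g/ and a rule producing [k] in isolation would wrongly predict alternation here too.
The alternation reflects intervocalic voicing: voiceless stops become voiced between vowels. /k/ is underlying.

/ruzɔk/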